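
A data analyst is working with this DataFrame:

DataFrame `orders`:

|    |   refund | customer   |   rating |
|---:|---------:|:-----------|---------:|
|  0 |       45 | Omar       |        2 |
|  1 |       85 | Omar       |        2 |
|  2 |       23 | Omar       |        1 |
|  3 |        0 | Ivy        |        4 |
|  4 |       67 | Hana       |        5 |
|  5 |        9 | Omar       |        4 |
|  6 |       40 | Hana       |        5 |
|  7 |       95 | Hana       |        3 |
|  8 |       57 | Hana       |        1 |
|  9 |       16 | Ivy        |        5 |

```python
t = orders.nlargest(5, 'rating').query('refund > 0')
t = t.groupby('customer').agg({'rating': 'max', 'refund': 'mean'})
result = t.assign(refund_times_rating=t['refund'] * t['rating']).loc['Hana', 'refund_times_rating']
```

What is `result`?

267.5

take 5 rows with largest rating:
   refund customer  rating
4      67     Hana       5
6      40     Hana       5
9      16      Ivy       5
3       0      Ivy       4
5       9     Omar       4
filter rows where refund > 0:
   refund customer  rating
4      67     Hana       5
6      40     Hana       5
9      16      Ivy       5
5       9     Omar       4
group by customer: max(rating), mean(refund):
          rating  refund
customer                
Hana           5    53.5
Ivy            5    16.0
Omar           4     9.0
add column refund_times_rating = t['refund'] * t['rating']:
          rating  refund  refund_times_rating
customer                                     
Hana           5    53.5                267.5
Ivy            5    16.0                 80.0
Omar           4     9.0                 36.0
Hence 267.5.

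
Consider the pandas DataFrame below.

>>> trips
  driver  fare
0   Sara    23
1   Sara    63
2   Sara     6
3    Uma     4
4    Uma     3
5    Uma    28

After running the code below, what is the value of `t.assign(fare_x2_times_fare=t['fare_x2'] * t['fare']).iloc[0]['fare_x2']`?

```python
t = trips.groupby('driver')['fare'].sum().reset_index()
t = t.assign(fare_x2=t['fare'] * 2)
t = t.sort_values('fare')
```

70

group by driver, sum of fare:
driver
Sara    92
Uma     35
Name: fare, dtype: int64
reset_index():
  driver  fare
0   Sara    92
1    Uma    35
add column fare_x2 = t['fare'] * 2:
  driver  fare  fare_x2
0   Sara    92      184
1    Uma    35       70
sort by fare:
  driver  fare  fare_x2
1    Uma    35       70
0   Sara    92      184
add column fare_x2_times_fare = t['fare_x2'] * t['fare']:
  driver  fare  fare_x2  fare_x2_times_fare
1    Uma    35       70                2450
0   Sara    92      184               16928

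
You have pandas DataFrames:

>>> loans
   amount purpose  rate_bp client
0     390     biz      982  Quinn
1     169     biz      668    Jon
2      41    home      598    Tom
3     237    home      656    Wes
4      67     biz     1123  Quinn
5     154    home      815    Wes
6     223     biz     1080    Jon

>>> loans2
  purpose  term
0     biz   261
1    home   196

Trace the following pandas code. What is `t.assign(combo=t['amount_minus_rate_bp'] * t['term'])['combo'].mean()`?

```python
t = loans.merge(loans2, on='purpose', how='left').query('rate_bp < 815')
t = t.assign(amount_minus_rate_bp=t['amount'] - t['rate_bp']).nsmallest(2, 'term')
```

merge on 'purpose' (how='left') → 7 rows:
   amount purpose  rate_bp client  term
0     390     biz      982  Quinn   261
1     169     biz      668    Jon   261
2      41    home      598    Tom   196
3     237    home      656    Wes   196
4      67     biz     1123  Quinn   261
5     154    home      815    Wes   196
6     223     biz     1080    Jon   261
filter rows where rate_bp < 815:
   amount purpose  rate_bp client  term
1     169     biz      668    Jon   261
2      41    home      598    Tom   196
3     237    home      656    Wes   196
add column amount_minus_rate_bp = t['amount'] - t['rate_bp']:
   amount purpose  rate_bp client  term  amount_minus_rate_bp
1     169     biz      668    Jon   261                  -499
2      41    home      598    Tom   196                  -557
3     237    home      656    Wes   196                  -419
take 2 rows with smallest term:
   amount purpose  rate_bp client  term  amount_minus_rate_bp
2      41    home      598    Tom   196                  -557
3     237    home      656    Wes   196                  -419
add column combo = t['amount_minus_rate_bp'] * t['term']:
   amount purpose  rate_bp client  term  amount_minus_rate_bp   combo
2      41    home      598    Tom   196                  -557 -109172
3     237    home      656    Wes   196                  -419  -82124
mean of column 'combo' → -95648.0

-95648.0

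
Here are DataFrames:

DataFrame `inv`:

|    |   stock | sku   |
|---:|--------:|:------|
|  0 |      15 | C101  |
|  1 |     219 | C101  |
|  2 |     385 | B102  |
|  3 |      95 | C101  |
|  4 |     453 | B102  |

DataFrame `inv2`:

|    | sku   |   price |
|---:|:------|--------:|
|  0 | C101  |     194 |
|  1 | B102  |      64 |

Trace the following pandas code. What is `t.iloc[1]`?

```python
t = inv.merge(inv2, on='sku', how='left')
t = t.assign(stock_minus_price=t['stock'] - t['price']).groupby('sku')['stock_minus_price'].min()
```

-179

merge on 'sku' (how='left') → 5 rows:
   stock   sku  price
0     15  C101    194
1    219  C101    194
2    385  B102     64
3     95  C101    194
4    453  B102     64
add column stock_minus_price = t['stock'] - t['price']:
   stock   sku  price  stock_minus_price
0     15  C101    194               -179
1    219  C101    194                 25
2    385  B102     64                321
3     95  C101    194                -99
4    453  B102     64                389
group by sku, min of stock_minus_price:
sku
B102    321
C101   -179
Name: stock_minus_price, dtype: int64
Then the value at position 1: -179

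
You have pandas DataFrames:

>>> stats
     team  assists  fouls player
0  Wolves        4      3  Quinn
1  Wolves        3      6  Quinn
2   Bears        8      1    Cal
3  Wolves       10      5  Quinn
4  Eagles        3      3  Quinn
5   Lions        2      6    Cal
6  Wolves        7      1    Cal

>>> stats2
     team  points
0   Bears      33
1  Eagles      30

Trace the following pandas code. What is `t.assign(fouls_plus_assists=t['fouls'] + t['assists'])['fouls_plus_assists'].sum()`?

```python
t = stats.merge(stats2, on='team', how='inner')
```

merge on 'team' (how='inner') → 2 rows:
     team  assists  fouls player  points
0   Bears        8      1    Cal      33
1  Eagles        3      3  Quinn      30
add column fouls_plus_assists = t['fouls'] + t['assists']:
     team  assists  fouls player  points  fouls_plus_assists
0   Bears        8      1    Cal      33                   9
1  Eagles        3      3  Quinn      30                   6
Taking the sum of column 'fouls_plus_assists' gives 15.

15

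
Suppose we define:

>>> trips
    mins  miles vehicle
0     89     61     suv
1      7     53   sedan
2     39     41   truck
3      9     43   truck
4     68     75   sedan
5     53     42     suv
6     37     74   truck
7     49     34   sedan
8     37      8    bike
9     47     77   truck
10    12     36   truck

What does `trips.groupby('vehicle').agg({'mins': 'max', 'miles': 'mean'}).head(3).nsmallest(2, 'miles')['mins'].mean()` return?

63.0

group by vehicle: max(mins), mean(miles):
         mins  miles
vehicle             
bike       37    8.0
sedan      68   54.0
suv        89   51.5
truck      47   54.2
take first 3 rows:
         mins  miles
vehicle             
bike       37    8.0
sedan      68   54.0
suv        89   51.5
take 2 rows with smallest miles:
         mins  miles
vehicle             
bike       37    8.0
suv        89   51.5
So mean() = 63.0.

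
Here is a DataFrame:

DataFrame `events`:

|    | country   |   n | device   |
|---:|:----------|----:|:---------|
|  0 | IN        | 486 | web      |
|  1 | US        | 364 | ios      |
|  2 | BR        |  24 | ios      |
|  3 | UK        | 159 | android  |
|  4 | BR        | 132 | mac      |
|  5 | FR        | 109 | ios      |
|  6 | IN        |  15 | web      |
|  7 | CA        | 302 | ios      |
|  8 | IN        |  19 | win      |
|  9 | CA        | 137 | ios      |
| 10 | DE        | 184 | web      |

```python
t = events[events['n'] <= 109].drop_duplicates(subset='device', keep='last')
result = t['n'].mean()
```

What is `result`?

filter rows where n <= 109:
  country    n device
2      BR   24    ios
5      FR  109    ios
6      IN   15    web
8      IN   19    win
drop duplicate device (keep=last):
  country    n device
5      FR  109    ios
6      IN   15    web
8      IN   19    win
Taking the mean of column 'n' gives 47.6666666667.

47.6666666667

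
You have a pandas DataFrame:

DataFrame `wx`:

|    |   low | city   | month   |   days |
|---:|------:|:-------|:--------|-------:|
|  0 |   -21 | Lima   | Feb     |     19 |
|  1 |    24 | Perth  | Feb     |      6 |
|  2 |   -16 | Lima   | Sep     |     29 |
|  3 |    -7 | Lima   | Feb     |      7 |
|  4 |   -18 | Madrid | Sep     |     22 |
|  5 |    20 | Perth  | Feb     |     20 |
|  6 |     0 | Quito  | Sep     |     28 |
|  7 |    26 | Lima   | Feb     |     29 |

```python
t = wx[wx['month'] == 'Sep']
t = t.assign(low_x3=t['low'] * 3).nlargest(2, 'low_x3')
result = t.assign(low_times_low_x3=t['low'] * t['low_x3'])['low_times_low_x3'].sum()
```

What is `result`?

filter rows where month == 'Sep':
   low    city month  days
2  -16    Lima   Sep    29
4  -18  Madrid   Sep    22
6    0   Quito   Sep    28
add column low_x3 = t['low'] * 3:
   low    city month  days  low_x3
2  -16    Lima   Sep    29     -48
4  -18  Madrid   Sep    22     -54
6    0   Quito   Sep    28       0
take 2 rows with largest low_x3:
   low   city month  days  low_x3
6    0  Quito   Sep    28       0
2  -16   Lima   Sep    29     -48
add column low_times_low_x3 = t['low'] * t['low_x3']:
   low   city month  days  low_x3  low_times_low_x3
6    0  Quito   Sep    28       0                 0
2  -16   Lima   Sep    29     -48               768

768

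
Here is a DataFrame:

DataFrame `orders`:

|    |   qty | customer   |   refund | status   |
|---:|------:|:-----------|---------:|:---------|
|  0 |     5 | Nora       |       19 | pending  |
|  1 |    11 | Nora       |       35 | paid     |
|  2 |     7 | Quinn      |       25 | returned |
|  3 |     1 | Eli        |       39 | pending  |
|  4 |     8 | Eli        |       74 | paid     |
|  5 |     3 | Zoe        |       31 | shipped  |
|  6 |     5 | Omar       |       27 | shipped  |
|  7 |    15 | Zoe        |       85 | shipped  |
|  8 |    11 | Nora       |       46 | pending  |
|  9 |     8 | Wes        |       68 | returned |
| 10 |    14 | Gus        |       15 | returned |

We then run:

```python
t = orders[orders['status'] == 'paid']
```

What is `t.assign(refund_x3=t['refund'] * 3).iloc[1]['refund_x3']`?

filter rows where status == 'paid':
   qty customer  refund status
1   11     Nora      35   paid
4    8      Eli      74   paid
add column refund_x3 = t['refund'] * 3:
   qty customer  refund status  refund_x3
1   11     Nora      35   paid        105
4    8      Eli      74   paid        222

222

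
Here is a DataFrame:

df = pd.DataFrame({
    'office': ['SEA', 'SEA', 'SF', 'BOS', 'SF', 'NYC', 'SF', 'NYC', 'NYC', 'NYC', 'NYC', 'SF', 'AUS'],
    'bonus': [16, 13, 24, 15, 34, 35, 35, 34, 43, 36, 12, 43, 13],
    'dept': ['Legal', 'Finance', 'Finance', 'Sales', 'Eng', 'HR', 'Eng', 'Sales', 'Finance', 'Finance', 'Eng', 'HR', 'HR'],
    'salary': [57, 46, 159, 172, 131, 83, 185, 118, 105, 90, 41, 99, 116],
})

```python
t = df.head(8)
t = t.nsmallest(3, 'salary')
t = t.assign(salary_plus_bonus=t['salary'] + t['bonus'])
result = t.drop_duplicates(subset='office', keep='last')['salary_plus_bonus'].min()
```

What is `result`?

take first 8 rows:
  office  bonus     dept  salary
0    SEA     16    Legal      57
1    SEA     13  Finance      46
2     SF     24  Finance     159
3    BOS     15    Sales     172
4     SF     34      Eng     131
5    NYC     35       HR      83
6     SF     35      Eng     185
7    NYC     34    Sales     118
take 3 rows with smallest salary:
  office  bonus     dept  salary
1    SEA     13  Finance      46
0    SEA     16    Legal      57
5    NYC     35       HR      83
add column salary_plus_bonus = t['salary'] + t['bonus']:
  office  bonus     dept  salary  salary_plus_bonus
1    SEA     13  Finance      46                 59
0    SEA     16    Legal      57                 73
5    NYC     35       HR      83                118
drop duplicate office (keep=last):
  office  bonus   dept  salary  salary_plus_bonus
0    SEA     16  Legal      57                 73
5    NYC     35     HR      83                118
Hence 73.

73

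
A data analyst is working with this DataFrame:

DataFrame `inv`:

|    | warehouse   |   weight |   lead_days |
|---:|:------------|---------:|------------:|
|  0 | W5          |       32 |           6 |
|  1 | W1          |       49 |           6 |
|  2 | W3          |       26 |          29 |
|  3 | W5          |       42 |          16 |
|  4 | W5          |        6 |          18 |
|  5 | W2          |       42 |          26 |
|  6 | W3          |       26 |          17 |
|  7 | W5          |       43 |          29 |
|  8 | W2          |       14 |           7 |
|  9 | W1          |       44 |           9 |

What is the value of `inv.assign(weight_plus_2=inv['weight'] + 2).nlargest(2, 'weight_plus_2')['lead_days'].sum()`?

add column weight_plus_2 = inv['weight'] + 2:
  warehouse  weight  lead_days  weight_plus_2
0        W5      32          6             34
1        W1      49          6             51
2        W3      26         29             28
3        W5      42         16             44
4        W5       6         18              8
5        W2      42         26             44
6        W3      26         17             28
7        W5      43         29             45
8        W2      14          7             16
9        W1      44          9             46
take 2 rows with largest weight_plus_2:
  warehouse  weight  lead_days  weight_plus_2
1        W1      49          6             51
9        W1      44          9             46
The sum of column 'lead_days' is 15.

15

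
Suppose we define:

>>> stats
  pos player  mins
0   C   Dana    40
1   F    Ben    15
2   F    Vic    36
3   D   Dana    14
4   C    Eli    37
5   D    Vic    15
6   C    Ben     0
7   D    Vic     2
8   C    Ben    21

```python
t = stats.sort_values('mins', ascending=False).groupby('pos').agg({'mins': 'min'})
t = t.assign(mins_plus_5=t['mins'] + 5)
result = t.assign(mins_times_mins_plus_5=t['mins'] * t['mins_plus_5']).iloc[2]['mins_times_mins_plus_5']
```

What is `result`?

300

sort by mins descending:
  pos player  mins
0   C   Dana    40
4   C    Eli    37
2   F    Vic    36
8   C    Ben    21
1   F    Ben    15
5   D    Vic    15
3   D   Dana    14
7   D    Vic     2
6   C    Ben     0
group by pos, min of mins:
     mins
pos      
C       0
D       2
F      15
add column mins_plus_5 = t['mins'] + 5:
     mins  mins_plus_5
pos                   
C       0            5
D       2            7
F      15           20
add column mins_times_mins_plus_5 = t['mins'] * t['mins_plus_5']:
     mins  mins_plus_5  mins_times_mins_plus_5
pos                                           
C       0            5                       0
D       2            7                      14
F      15           20                     300
Then the value at position 2, column 'mins_times_mins_plus_5': 300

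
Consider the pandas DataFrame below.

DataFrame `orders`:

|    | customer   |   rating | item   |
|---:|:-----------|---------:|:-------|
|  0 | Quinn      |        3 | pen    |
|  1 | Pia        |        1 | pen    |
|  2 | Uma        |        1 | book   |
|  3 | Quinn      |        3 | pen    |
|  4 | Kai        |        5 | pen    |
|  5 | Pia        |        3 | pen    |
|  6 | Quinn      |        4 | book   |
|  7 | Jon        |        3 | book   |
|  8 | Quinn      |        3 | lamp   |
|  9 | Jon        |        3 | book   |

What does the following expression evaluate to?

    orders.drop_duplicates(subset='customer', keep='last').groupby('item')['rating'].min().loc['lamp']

drop duplicate customer (keep=last):
  customer  rating  item
2      Uma       1  book
4      Kai       5   pen
5      Pia       3   pen
8    Quinn       3  lamp
9      Jon       3  book
group by item, min of rating:
item
book    1
lamp    3
pen     3
Name: rating, dtype: int64
Then the value at index 'lamp': 3

3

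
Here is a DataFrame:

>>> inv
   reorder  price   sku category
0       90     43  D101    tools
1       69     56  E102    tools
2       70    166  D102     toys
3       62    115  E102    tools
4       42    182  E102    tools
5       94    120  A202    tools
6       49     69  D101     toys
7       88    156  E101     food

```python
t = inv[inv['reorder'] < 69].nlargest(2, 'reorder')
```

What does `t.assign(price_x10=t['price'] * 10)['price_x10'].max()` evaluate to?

1150

filter rows where reorder < 69:
   reorder  price   sku category
3       62    115  E102    tools
4       42    182  E102    tools
6       49     69  D101     toys
take 2 rows with largest reorder:
   reorder  price   sku category
3       62    115  E102    tools
6       49     69  D101     toys
add column price_x10 = t['price'] * 10:
   reorder  price   sku category  price_x10
3       62    115  E102    tools       1150
6       49     69  D101     toys        690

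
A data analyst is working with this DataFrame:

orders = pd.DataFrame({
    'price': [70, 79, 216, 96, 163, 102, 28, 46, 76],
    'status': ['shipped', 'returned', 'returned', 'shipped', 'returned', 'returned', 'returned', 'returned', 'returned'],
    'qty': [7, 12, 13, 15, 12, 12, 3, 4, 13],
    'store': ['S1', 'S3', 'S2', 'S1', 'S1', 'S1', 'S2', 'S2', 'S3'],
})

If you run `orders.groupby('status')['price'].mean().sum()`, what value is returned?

group by status, mean of price:
status
returned    101.428571
shipped      83.000000
Name: price, dtype: float64
The sum of the resulting series is 184.428571429.

184.428571429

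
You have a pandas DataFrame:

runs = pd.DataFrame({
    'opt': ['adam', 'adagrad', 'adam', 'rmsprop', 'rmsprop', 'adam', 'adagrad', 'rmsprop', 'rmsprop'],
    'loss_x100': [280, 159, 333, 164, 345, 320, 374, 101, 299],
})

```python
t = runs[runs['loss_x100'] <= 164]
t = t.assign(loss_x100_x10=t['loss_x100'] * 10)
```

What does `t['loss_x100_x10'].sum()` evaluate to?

4240

filter rows where loss_x100 <= 164:
       opt  loss_x100
1  adagrad        159
3  rmsprop        164
7  rmsprop        101
add column loss_x100_x10 = t['loss_x100'] * 10:
       opt  loss_x100  loss_x100_x10
1  adagrad        159           1590
3  rmsprop        164           1640
7  rmsprop        101           1010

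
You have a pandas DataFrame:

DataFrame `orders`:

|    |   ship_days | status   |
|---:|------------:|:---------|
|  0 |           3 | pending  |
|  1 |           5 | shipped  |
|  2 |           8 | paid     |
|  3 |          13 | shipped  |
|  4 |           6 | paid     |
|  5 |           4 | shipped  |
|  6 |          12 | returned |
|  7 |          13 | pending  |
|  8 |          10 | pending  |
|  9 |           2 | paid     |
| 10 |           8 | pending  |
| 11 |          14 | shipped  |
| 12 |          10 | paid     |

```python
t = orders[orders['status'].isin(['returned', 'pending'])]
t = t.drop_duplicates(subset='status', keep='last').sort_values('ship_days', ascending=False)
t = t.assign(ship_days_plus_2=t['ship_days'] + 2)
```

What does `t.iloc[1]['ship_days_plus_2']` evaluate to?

filter rows where status in ['returned', 'pending']:
    ship_days    status
0           3   pending
6          12  returned
7          13   pending
8          10   pending
10          8   pending
drop duplicate status (keep=last):
    ship_days    status
6          12  returned
10          8   pending
sort by ship_days descending:
    ship_days    status
6          12  returned
10          8   pending
add column ship_days_plus_2 = t['ship_days'] + 2:
    ship_days    status  ship_days_plus_2
6          12  returned                14
10          8   pending                10

10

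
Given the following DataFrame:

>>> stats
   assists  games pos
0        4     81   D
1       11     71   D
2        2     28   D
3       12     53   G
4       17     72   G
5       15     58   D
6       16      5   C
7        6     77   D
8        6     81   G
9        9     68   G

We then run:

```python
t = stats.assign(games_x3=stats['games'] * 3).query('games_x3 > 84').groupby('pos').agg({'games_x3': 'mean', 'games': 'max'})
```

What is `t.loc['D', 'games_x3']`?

215.25

add column games_x3 = stats['games'] * 3:
   assists  games pos  games_x3
0        4     81   D       243
1       11     71   D       213
2        2     28   D        84
3       12     53   G       159
4       17     72   G       216
5       15     58   D       174
6       16      5   C        15
7        6     77   D       231
8        6     81   G       243
9        9     68   G       204
filter rows where games_x3 > 84:
   assists  games pos  games_x3
0        4     81   D       243
1       11     71   D       213
3       12     53   G       159
4       17     72   G       216
5       15     58   D       174
7        6     77   D       231
8        6     81   G       243
9        9     68   G       204
group by pos: mean(games_x3), max(games):
     games_x3  games
pos                 
D      215.25     81
G      205.50     81
Finally, value at row 'D', column 'games_x3' = 215.25.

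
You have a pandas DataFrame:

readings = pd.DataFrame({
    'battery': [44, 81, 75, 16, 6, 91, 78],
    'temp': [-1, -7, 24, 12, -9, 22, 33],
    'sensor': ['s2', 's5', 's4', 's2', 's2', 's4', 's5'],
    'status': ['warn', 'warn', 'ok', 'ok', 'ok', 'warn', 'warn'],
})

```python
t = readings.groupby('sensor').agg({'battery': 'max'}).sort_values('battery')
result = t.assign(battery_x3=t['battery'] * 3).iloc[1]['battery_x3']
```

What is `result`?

group by sensor, max of battery:
        battery
sensor         
s2           44
s4           91
s5           81
sort by battery:
        battery
sensor         
s2           44
s5           81
s4           91
add column battery_x3 = t['battery'] * 3:
        battery  battery_x3
sensor                     
s2           44         132
s5           81         243
s4           91         273

243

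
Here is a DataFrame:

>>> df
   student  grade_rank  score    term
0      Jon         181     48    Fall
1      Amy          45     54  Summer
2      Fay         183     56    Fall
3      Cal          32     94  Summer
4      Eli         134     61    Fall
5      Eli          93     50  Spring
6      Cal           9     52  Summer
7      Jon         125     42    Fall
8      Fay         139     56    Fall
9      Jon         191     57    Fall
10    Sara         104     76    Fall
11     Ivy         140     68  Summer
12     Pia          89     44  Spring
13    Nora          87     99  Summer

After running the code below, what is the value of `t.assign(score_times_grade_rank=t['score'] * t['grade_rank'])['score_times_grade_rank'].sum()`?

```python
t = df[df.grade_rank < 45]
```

3476

filter rows where grade_rank < 45:
  student  grade_rank  score    term
3     Cal          32     94  Summer
6     Cal           9     52  Summer
add column score_times_grade_rank = t['score'] * t['grade_rank']:
  student  grade_rank  score    term  score_times_grade_rank
3     Cal          32     94  Summer                    3008
6     Cal           9     52  Summer                     468
Reading off the sum of column 'score_times_grade_rank', we get 3476.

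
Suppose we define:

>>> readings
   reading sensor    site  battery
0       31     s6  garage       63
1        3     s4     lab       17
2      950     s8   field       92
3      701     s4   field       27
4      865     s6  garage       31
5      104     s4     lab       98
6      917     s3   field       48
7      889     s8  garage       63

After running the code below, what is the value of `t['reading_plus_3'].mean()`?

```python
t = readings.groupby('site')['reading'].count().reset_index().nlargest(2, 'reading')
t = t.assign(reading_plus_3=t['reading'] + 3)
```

6.0

group by site, count of reading:
site
field     3
garage    3
lab       2
Name: reading, dtype: int64
reset_index():
     site  reading
0   field        3
1  garage        3
2     lab        2
take 2 rows with largest reading:
     site  reading
0   field        3
1  garage        3
add column reading_plus_3 = t['reading'] + 3:
     site  reading  reading_plus_3
0   field        3               6
1  garage        3               6
mean of column 'reading_plus_3' → 6.0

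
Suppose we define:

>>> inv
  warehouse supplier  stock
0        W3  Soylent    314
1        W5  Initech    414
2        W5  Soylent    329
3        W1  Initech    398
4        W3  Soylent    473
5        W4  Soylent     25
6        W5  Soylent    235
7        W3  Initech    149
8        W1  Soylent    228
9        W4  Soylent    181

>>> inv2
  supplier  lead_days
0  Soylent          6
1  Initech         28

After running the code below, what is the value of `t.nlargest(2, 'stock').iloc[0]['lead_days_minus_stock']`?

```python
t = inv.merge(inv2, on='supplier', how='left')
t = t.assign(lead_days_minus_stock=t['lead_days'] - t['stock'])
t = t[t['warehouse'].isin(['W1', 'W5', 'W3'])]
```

-467

merge on 'supplier' (how='left') → 10 rows:
  warehouse supplier  stock  lead_days
0        W3  Soylent    314          6
1        W5  Initech    414         28
2        W5  Soylent    329          6
3        W1  Initech    398         28
4        W3  Soylent    473          6
5        W4  Soylent     25          6
6        W5  Soylent    235          6
7        W3  Initech    149         28
8        W1  Soylent    228          6
9        W4  Soylent    181          6
add column lead_days_minus_stock = t['lead_days'] - t['stock']:
  warehouse supplier  stock  lead_days  lead_days_minus_stock
0        W3  Soylent    314          6                   -308
1        W5  Initech    414         28                   -386
2        W5  Soylent    329          6                   -323
3        W1  Initech    398         28                   -370
4        W3  Soylent    473          6                   -467
5        W4  Soylent     25          6                    -19
6        W5  Soylent    235          6                   -229
7        W3  Initech    149         28                   -121
8        W1  Soylent    228          6                   -222
9        W4  Soylent    181          6                   -175
filter rows where warehouse in ['W1', 'W5', 'W3']:
  warehouse supplier  stock  lead_days  lead_days_minus_stock
0        W3  Soylent    314          6                   -308
1        W5  Initech    414         28                   -386
2        W5  Soylent    329          6                   -323
3        W1  Initech    398         28                   -370
4        W3  Soylent    473          6                   -467
6        W5  Soylent    235          6                   -229
7        W3  Initech    149         28                   -121
8        W1  Soylent    228          6                   -222
take 2 rows with largest stock:
  warehouse supplier  stock  lead_days  lead_days_minus_stock
4        W3  Soylent    473          6                   -467
1        W5  Initech    414         28                   -386
Taking the value at position 0, column 'lead_days_minus_stock' gives -467.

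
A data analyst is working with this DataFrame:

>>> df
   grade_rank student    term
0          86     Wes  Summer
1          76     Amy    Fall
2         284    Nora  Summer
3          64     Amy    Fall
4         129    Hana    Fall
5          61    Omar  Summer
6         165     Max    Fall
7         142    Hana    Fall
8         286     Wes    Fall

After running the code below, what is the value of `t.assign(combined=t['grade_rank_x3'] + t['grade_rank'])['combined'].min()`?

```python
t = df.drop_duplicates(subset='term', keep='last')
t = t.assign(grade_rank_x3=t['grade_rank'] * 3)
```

drop duplicate term (keep=last):
   grade_rank student    term
5          61    Omar  Summer
8         286     Wes    Fall
add column grade_rank_x3 = t['grade_rank'] * 3:
   grade_rank student    term  grade_rank_x3
5          61    Omar  Summer            183
8         286     Wes    Fall            858
add column combined = t['grade_rank_x3'] + t['grade_rank']:
   grade_rank student    term  grade_rank_x3  combined
5          61    Omar  Summer            183       244
8         286     Wes    Fall            858      1144

244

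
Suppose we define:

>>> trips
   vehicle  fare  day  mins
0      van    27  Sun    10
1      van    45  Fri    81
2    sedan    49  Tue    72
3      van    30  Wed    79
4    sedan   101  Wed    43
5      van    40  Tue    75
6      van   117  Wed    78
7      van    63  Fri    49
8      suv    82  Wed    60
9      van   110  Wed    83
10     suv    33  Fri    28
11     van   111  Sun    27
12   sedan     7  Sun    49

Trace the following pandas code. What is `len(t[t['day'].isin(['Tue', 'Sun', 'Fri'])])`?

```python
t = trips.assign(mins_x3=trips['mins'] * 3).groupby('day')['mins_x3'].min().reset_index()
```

add column mins_x3 = trips['mins'] * 3:
   vehicle  fare  day  mins  mins_x3
0      van    27  Sun    10       30
1      van    45  Fri    81      243
2    sedan    49  Tue    72      216
3      van    30  Wed    79      237
4    sedan   101  Wed    43      129
5      van    40  Tue    75      225
6      van   117  Wed    78      234
7      van    63  Fri    49      147
8      suv    82  Wed    60      180
9      van   110  Wed    83      249
10     suv    33  Fri    28       84
11     van   111  Sun    27       81
12   sedan     7  Sun    49      147
group by day, min of mins_x3:
day
Fri     84
Sun     30
Tue    216
Wed    129
Name: mins_x3, dtype: int64
reset_index():
   day  mins_x3
0  Fri       84
1  Sun       30
2  Tue      216
3  Wed      129
filter rows where day in ['Tue', 'Sun', 'Fri']:
   day  mins_x3
0  Fri       84
1  Sun       30
2  Tue      216
number of rows → 3

3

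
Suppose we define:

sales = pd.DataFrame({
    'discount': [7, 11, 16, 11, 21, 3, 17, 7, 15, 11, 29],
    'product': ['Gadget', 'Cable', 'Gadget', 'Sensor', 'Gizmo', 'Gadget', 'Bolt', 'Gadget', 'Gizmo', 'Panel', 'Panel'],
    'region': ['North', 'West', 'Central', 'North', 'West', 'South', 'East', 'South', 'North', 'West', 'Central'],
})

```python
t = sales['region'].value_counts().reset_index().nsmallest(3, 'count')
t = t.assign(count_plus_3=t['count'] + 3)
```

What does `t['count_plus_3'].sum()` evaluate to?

value_counts of region:
region
North      3
West       3
Central    2
South      2
East       1
Name: count, dtype: int64
reset_index():
    region  count
0    North      3
1     West      3
2  Central      2
3    South      2
4     East      1
take 3 rows with smallest count:
    region  count
4     East      1
2  Central      2
3    South      2
add column count_plus_3 = t['count'] + 3:
    region  count  count_plus_3
4     East      1             4
2  Central      2             5
3    South      2             5
Hence 14.

14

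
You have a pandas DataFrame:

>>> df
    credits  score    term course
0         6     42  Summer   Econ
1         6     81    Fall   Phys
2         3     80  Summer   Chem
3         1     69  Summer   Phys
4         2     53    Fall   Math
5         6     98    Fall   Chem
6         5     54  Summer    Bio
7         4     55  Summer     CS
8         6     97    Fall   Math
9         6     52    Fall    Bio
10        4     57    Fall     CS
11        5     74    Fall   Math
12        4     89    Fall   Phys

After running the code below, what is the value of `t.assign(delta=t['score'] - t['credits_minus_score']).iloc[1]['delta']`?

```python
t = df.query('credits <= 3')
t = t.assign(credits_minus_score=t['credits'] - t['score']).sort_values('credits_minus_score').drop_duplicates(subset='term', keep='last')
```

filter rows where credits <= 3:
   credits  score    term course
2        3     80  Summer   Chem
3        1     69  Summer   Phys
4        2     53    Fall   Math
add column credits_minus_score = t['credits'] - t['score']:
   credits  score    term course  credits_minus_score
2        3     80  Summer   Chem                  -77
3        1     69  Summer   Phys                  -68
4        2     53    Fall   Math                  -51
sort by credits_minus_score:
   credits  score    term course  credits_minus_score
2        3     80  Summer   Chem                  -77
3        1     69  Summer   Phys                  -68
4        2     53    Fall   Math                  -51
drop duplicate term (keep=last):
   credits  score    term course  credits_minus_score
3        1     69  Summer   Phys                  -68
4        2     53    Fall   Math                  -51
add column delta = t['score'] - t['credits_minus_score']:
   credits  score    term course  credits_minus_score  delta
3        1     69  Summer   Phys                  -68    137
4        2     53    Fall   Math                  -51    104

104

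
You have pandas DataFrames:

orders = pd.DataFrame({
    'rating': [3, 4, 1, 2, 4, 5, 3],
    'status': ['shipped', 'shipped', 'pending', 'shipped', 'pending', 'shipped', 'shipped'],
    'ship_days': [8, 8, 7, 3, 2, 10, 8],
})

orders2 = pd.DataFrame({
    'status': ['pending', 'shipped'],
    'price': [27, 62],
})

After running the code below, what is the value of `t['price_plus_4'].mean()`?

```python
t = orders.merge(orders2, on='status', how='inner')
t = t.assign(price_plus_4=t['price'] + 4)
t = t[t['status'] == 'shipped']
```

merge on 'status' (how='inner') → 7 rows:
   rating   status  ship_days  price
0       3  shipped          8     62
1       4  shipped          8     62
2       1  pending          7     27
3       2  shipped          3     62
4       4  pending          2     27
5       5  shipped         10     62
6       3  shipped          8     62
add column price_plus_4 = t['price'] + 4:
   rating   status  ship_days  price  price_plus_4
0       3  shipped          8     62            66
1       4  shipped          8     62            66
2       1  pending          7     27            31
3       2  shipped          3     62            66
4       4  pending          2     27            31
5       5  shipped         10     62            66
6       3  shipped          8     62            66
filter rows where status == 'shipped':
   rating   status  ship_days  price  price_plus_4
0       3  shipped          8     62            66
1       4  shipped          8     62            66
3       2  shipped          3     62            66
5       5  shipped         10     62            66
6       3  shipped          8     62            66
Taking the mean of column 'price_plus_4' gives 66.0.

66.0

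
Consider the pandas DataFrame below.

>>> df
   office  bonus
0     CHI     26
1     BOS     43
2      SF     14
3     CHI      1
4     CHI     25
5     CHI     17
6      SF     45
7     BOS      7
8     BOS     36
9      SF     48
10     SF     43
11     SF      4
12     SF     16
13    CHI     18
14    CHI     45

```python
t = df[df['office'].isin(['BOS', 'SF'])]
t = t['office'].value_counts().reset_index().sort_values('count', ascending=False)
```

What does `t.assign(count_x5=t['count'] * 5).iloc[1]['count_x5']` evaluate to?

15

filter rows where office in ['BOS', 'SF']:
   office  bonus
1     BOS     43
2      SF     14
6      SF     45
7     BOS      7
8     BOS     36
9      SF     48
10     SF     43
11     SF      4
12     SF     16
value_counts of office:
office
SF     6
BOS    3
Name: count, dtype: int64
reset_index():
  office  count
0     SF      6
1    BOS      3
sort by count descending:
  office  count
0     SF      6
1    BOS      3
add column count_x5 = t['count'] * 5:
  office  count  count_x5
0     SF      6        30
1    BOS      3        15
Taking the value at position 1, column 'count_x5' gives 15.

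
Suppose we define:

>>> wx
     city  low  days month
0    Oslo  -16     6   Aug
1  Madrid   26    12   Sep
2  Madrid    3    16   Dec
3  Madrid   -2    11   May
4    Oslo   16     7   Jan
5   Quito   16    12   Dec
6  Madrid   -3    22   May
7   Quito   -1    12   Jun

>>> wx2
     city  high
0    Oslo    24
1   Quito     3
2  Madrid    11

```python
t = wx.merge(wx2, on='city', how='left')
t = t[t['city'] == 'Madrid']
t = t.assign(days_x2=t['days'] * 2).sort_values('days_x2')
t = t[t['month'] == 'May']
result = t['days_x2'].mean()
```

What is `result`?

33.0

merge on 'city' (how='left') → 8 rows:
     city  low  days month  high
0    Oslo  -16     6   Aug    24
1  Madrid   26    12   Sep    11
2  Madrid    3    16   Dec    11
3  Madrid   -2    11   May    11
4    Oslo   16     7   Jan    24
5   Quito   16    12   Dec     3
6  Madrid   -3    22   May    11
7   Quito   -1    12   Jun     3
filter rows where city == 'Madrid':
     city  low  days month  high
1  Madrid   26    12   Sep    11
2  Madrid    3    16   Dec    11
3  Madrid   -2    11   May    11
6  Madrid   -3    22   May    11
add column days_x2 = t['days'] * 2:
     city  low  days month  high  days_x2
1  Madrid   26    12   Sep    11       24
2  Madrid    3    16   Dec    11       32
3  Madrid   -2    11   May    11       22
6  Madrid   -3    22   May    11       44
sort by days_x2:
     city  low  days month  high  days_x2
3  Madrid   -2    11   May    11       22
1  Madrid   26    12   Sep    11       24
2  Madrid    3    16   Dec    11       32
6  Madrid   -3    22   May    11       44
filter rows where month == 'May':
     city  low  days month  high  days_x2
3  Madrid   -2    11   May    11       22
6  Madrid   -3    22   May    11       44
Finally, mean of column 'days_x2' = 33.0.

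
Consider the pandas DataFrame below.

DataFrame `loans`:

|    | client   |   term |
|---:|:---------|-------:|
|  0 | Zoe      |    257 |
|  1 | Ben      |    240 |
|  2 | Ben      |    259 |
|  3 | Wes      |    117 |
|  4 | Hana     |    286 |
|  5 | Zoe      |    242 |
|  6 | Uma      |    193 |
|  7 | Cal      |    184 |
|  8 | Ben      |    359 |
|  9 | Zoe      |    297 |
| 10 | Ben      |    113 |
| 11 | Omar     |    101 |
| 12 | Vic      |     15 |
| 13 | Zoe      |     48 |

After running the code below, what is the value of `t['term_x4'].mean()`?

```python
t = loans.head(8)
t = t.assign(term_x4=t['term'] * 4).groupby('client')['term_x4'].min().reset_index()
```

841.333333333

take first 8 rows:
  client  term
0    Zoe   257
1    Ben   240
2    Ben   259
3    Wes   117
4   Hana   286
5    Zoe   242
6    Uma   193
7    Cal   184
add column term_x4 = t['term'] * 4:
  client  term  term_x4
0    Zoe   257     1028
1    Ben   240      960
2    Ben   259     1036
3    Wes   117      468
4   Hana   286     1144
5    Zoe   242      968
6    Uma   193      772
7    Cal   184      736
group by client, min of term_x4:
client
Ben      960
Cal      736
Hana    1144
Uma      772
Wes      468
Zoe      968
Name: term_x4, dtype: int64
reset_index():
  client  term_x4
0    Ben      960
1    Cal      736
2   Hana     1144
3    Uma      772
4    Wes      468
5    Zoe      968
Hence 841.333333333.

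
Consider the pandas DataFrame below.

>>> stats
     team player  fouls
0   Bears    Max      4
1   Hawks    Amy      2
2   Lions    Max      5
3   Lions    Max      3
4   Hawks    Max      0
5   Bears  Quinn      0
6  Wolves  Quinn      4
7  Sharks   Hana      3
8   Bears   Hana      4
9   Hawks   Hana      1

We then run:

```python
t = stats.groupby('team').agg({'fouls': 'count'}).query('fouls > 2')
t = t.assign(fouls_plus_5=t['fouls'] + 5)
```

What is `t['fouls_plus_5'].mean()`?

8.0

group by team, count of fouls:
        fouls
team         
Bears       3
Hawks       3
Lions       2
Sharks      1
Wolves      1
filter rows where fouls > 2:
       fouls
team        
Bears      3
Hawks      3
add column fouls_plus_5 = t['fouls'] + 5:
       fouls  fouls_plus_5
team                      
Bears      3             8
Hawks      3             8
Taking the mean of column 'fouls_plus_5' gives 8.0.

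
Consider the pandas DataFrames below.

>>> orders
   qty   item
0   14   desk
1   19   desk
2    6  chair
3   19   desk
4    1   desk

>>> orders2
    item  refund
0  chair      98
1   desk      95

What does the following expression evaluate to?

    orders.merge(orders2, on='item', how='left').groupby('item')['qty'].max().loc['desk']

merge on 'item' (how='left') → 5 rows:
   qty   item  refund
0   14   desk      95
1   19   desk      95
2    6  chair      98
3   19   desk      95
4    1   desk      95
group by item, max of qty:
item
chair     6
desk     19
Name: qty, dtype: int64

19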